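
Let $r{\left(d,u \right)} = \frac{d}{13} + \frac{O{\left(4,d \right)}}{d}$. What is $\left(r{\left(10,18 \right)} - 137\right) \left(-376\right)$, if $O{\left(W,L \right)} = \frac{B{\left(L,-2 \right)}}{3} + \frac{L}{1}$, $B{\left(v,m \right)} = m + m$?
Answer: $\frac{9924896}{195} \approx 50897.0$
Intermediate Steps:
$B{\left(v,m \right)} = 2 m$
$O{\left(W,L \right)} = - \frac{4}{3} + L$ ($O{\left(W,L \right)} = \frac{2 \left(-2\right)}{3} + \frac{L}{1} = \left(-4\right) \frac{1}{3} + L 1 = - \frac{4}{3} + L$)
$r{\left(d,u \right)} = \frac{d}{13} + \frac{- \frac{4}{3} + d}{d}$
$\left(r{\left(10,18 \right)} - 137\right) \left(-376\right) = \left(\left(1 - \frac{4}{3 \cdot 10} + \frac{1}{13} \cdot 10\right) - 137\right) \left(-376\right) = \left(\left(1 - \frac{2}{15} + \frac{10}{13}\right) - 137\right) \left(-376\right) = \left(\frac{319}{195} - 137\right) \left(-376\right) = \left(- \frac{26396}{195}\right) \left(-376\right) = \frac{9924896}{195}$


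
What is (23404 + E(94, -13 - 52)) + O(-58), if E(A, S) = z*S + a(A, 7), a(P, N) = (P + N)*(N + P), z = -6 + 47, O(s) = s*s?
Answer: 34304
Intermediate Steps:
O(s) = s**2
z = 41
a(P, N) = (N + P)**2 (a(P, N) = (N + P)*(N + P) = (N + P)**2)
E(A, S) = (7 + A)**2 + 41*S (E(A, S) = 41*S + (7 + A)**2 = (7 + A)**2 + 41*S)
(23404 + E(94, -13 - 52)) + O(-58) = (23404 + ((7 + 94)**2 + 41*(-13 - 52))) + (-58)**2 = (23404 + (101**2 + 41*(-65))) + 3364 = (23404 + (10201 - 2665)) + 3364 = (23404 + 7536) + 3364 = 30940 + 3364 = 34304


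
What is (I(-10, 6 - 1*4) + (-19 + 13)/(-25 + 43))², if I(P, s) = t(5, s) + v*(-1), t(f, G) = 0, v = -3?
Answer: 64/9 ≈ 7.1111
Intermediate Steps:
I(P, s) = 3 (I(P, s) = 0 - 3*(-1) = 0 + 3 = 3)
(I(-10, 6 - 1*4) + (-19 + 13)/(-25 + 43))² = (3 + (-19 + 13)/(-25 + 43))² = (3 - 6/18)² = (3 - 6*1/18)² = (3 - ⅓)² = (8/3)² = 64/9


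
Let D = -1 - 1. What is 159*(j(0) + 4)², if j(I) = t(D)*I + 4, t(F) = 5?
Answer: 10176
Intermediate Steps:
D = -2
j(I) = 4 + 5*I (j(I) = 5*I + 4 = 4 + 5*I)
159*(j(0) + 4)² = 159*((4 + 5*0) + 4)² = 159*((4 + 0) + 4)² = 159*(4 + 4)² = 159*8² = 159*64 = 10176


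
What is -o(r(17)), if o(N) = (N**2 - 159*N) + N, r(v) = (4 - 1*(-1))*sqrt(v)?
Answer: -425 + 790*sqrt(17) ≈ 2832.3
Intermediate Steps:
r(v) = 5*sqrt(v) (r(v) = (4 + 1)*sqrt(v) = 5*sqrt(v))
o(N) = N**2 - 158*N
-o(r(17)) = -5*sqrt(17)*(-158 + 5*sqrt(17))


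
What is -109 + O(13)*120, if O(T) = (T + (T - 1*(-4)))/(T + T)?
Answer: 383/13 ≈ 29.462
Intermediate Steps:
O(T) = (4 + 2*T)/(2*T) (O(T) = (T + (T + 4))/((2*T)) = (T + (4 + T))*(1/(2*T)) = (4 + 2*T)*(1/(2*T)) = (4 + 2*T)/(2*T))
-109 + O(13)*120 = -109 + ((2 + 13)/13)*120 = -109 + ((1/13)*15)*120 = -109 + (15/13)*120 = -109 + 1800/13 = 383/13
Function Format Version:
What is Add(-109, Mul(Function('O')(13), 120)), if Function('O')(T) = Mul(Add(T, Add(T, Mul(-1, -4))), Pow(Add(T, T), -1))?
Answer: Rational(383, 13) ≈ 29.462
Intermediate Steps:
Function('O')(T) = Mul(Rational(1, 2), Pow(T, -1), Add(4, Mul(2, T))) (Function('O')(T) = Mul(Add(T, Add(T, 4)), Pow(Mul(2, T), -1)) = Mul(Add(T, Add(4, T)), Mul(Rational(1, 2), Pow(T, -1))) = Mul(Add(4, Mul(2, T)), Mul(Rational(1, 2), Pow(T, -1))) = Mul(Rational(1, 2), Pow(T, -1), Add(4, Mul(2, T))))
Add(-109, Mul(Function('O')(13), 120)) = Add(-109, Mul(Mul(Pow(13, -1), Add(2, 13)), 120)) = Add(-109, Mul(Mul(Rational(1, 13), 15), 120)) = Add(-109, Mul(Rational(15, 13), 120)) = Add(-109, Rational(1800, 13)) = Rational(383, 13)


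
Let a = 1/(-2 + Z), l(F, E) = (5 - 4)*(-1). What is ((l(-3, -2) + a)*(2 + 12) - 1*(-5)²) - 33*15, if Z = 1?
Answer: -548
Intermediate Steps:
l(F, E) = -1 (l(F, E) = 1*(-1) = -1)
a = -1 (a = 1/(-2 + 1) = 1/(-1) = -1)
((l(-3, -2) + a)*(2 + 12) - 1*(-5)²) - 33*15 = ((-1 - 1)*(2 + 12) - 1*(-5)²) - 33*15 = (-2*14 - 1*25) - 495 = (-28 - 25) - 495 = -53 - 495 = -548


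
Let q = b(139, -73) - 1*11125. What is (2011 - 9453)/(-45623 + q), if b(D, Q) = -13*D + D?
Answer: 3721/29208 ≈ 0.12740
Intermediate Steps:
b(D, Q) = -12*D
q = -12793 (q = -12*139 - 1*11125 = -1668 - 11125 = -12793)
(2011 - 9453)/(-45623 + q) = (2011 - 9453)/(-45623 - 12793) = -7442/(-58416) = -7442*(-1/58416) = 3721/29208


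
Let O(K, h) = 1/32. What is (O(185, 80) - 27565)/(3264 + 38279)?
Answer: -882079/1329376 ≈ -0.66353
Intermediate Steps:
O(K, h) = 1/32
(O(185, 80) - 27565)/(3264 + 38279) = (1/32 - 27565)/(3264 + 38279) = -882079/32/41543 = -882079/32*1/41543 = -882079/1329376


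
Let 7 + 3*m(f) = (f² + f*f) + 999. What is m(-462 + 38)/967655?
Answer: 360544/2902965 ≈ 0.12420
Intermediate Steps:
m(f) = 992/3 + 2*f²/3 (m(f) = -7/3 + ((f² + f*f) + 999)/3 = -7/3 + ((f² + f²) + 999)/3 = -7/3 + (2*f² + 999)/3 = -7/3 + (999 + 2*f²)/3 = -7/3 + (333 + 2*f²/3) = 992/3 + 2*f²/3)
m(-462 + 38)/967655 = (992/3 + 2*(-462 + 38)²/3)/967655 = (992/3 + (⅔)*(-424)²)*(1/967655) = (992/3 + (⅔)*179776)*(1/967655) = (992/3 + 359552/3)*(1/967655) = (360544/3)*(1/967655) = 360544/2902965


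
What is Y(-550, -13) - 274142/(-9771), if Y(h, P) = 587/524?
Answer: 149385985/5120004 ≈ 29.177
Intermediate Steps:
Y(h, P) = 587/524 (Y(h, P) = 587*(1/524) = 587/524)
Y(-550, -13) - 274142/(-9771) = 587/524 - 274142/(-9771) = 587/524 - 274142*(-1)/9771 = 587/524 - 1*(-274142/9771) = 587/524 + 274142/9771 = 149385985/5120004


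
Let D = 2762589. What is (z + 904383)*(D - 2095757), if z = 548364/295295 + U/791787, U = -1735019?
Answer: 141004548642176413396256/233810742165 ≈ 6.0307e+11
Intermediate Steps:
z = -78154949137/233810742165 (z = 548364/295295 - 1735019/791787 = -78154949137/233810742165 ≈ -0.33427)
(z + 904383)*(D - 2095757) = (-78154949137/233810742165 + 904383)*(2762589 - 2095757) = (211454382276460058/233810742165)*666832 = 141004548642176413396256/233810742165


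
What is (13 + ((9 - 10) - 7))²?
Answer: 25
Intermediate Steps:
(13 + ((9 - 10) - 7))² = (13 + (-1 - 7))² = (13 - 8)² = 5² = 25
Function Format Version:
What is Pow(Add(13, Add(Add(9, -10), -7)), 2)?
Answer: 25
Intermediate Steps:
Pow(Add(13, Add(Add(9, -10), -7)), 2) = Pow(Add(13, Add(-1, -7)), 2) = Pow(Add(13, -8), 2) = Pow(5, 2) = 25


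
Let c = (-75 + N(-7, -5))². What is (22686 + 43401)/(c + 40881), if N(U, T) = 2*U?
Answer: 66087/48802 ≈ 1.3542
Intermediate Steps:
c = 7921 (c = (-75 + 2*(-7))² = (-75 - 14)² = (-89)² = 7921)
(22686 + 43401)/(c + 40881) = (22686 + 43401)/(7921 + 40881) = 66087/48802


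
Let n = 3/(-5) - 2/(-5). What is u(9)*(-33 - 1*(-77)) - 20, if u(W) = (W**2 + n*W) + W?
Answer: 19304/5 ≈ 3860.8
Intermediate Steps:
n = -1/5 (n = 3*(-1/5) - 2*(-1/5) = -3/5 + 2/5 = -1/5 ≈ -0.20000)
u(W) = W**2 + 4*W/5 (u(W) = (W**2 - W/5) + W = W**2 + 4*W/5)
u(9)*(-33 - 1*(-77)) - 20 = ((1/5)*9*(4 + 5*9))*(-33 - 1*(-77)) - 20 = ((1/5)*9*(4 + 45))*(-33 + 77) - 20 = ((1/5)*9*49)*44 - 20 = (441/5)*44 - 20 = 19404/5 - 20 = 19304/5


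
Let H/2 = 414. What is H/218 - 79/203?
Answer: 75431/22127 ≈ 3.4090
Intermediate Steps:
H = 828 (H = 2*414 = 828)
H/218 - 79/203 = 828/218 - 79/203 = 828*(1/218) - 79*1/203 = 414/109 - 79/203 = 75431/22127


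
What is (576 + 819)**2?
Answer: 1946025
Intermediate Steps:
(576 + 819)**2 = 1395**2 = 1946025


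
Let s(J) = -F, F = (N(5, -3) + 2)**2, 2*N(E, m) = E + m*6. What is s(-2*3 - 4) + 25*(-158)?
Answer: -15881/4 ≈ -3970.3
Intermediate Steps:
N(E, m) = E/2 + 3*m (N(E, m) = (E + m*6)/2 = (E + 6*m)/2 = E/2 + 3*m)
F = 81/4 (F = (((1/2)*5 + 3*(-3)) + 2)**2 = ((5/2 - 9) + 2)**2 = (-13/2 + 2)**2 = (-9/2)**2 = 81/4 ≈ 20.250)
s(J) = -81/4 (s(J) = -1*81/4 = -81/4)
s(-2*3 - 4) + 25*(-158) = -81/4 + 25*(-158) = -81/4 - 3950 = -15881/4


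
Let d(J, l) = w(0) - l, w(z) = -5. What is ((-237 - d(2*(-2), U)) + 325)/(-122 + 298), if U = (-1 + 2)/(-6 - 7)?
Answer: 151/286 ≈ 0.52797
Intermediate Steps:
U = -1/13 (U = 1/(-13) = 1*(-1/13) = -1/13 ≈ -0.076923)
d(J, l) = -5 - l
((-237 - d(2*(-2), U)) + 325)/(-122 + 298) = ((-237 - (-5 - 1*(-1/13))) + 325)/(-122 + 298) = ((-237 - (-5 + 1/13)) + 325)/176 = ((-237 - 1*(-64/13)) + 325)*(1/176) = ((-237 + 64/13) + 325)*(1/176) = (-3017/13 + 325)*(1/176) = (1208/13)*(1/176) = 151/286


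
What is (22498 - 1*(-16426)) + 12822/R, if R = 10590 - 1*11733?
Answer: 14825770/381 ≈ 38913.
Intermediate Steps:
R = -1143 (R = 10590 - 11733 = -1143)
(22498 - 1*(-16426)) + 12822/R = (22498 - 1*(-16426)) + 12822/(-1143) = (22498 + 16426) + 12822*(-1/1143) = 38924 - 4274/381 = 14825770/381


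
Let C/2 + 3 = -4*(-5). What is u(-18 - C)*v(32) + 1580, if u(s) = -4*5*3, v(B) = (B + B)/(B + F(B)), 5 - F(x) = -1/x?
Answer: 116628/79 ≈ 1476.3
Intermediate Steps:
F(x) = 5 + 1/x (F(x) = 5 - (-1)/x = 5 + 1/x)
v(B) = 2*B/(5 + B + 1/B) (v(B) = (B + B)/(B + (5 + 1/B)) = (2*B)/(5 + B + 1/B) = 2*B/(5 + B + 1/B))
C = 34 (C = -6 + 2*(-4*(-5)) = -6 + 2*20 = -6 + 40 = 34)
u(s) = -60 (u(s) = -20*3 = -60)
u(-18 - C)*v(32) + 1580 = -120*32²/(1 + 32² + 5*32) + 1580 = -120*1024/(1 + 1024 + 160) + 1580 = -120*1024/1185 + 1580 = -60*2048/1185 + 1580 = -8192/79 + 1580 = 116628/79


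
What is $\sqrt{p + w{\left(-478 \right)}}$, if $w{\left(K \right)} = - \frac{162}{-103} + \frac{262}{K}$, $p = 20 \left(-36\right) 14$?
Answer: $\frac{i \sqrt{6107825661295}}{24617} \approx 100.39 i$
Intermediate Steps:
$p = -10080$ ($p = \left(-720\right) 14 = -10080$)
$w{\left(K \right)} = \frac{162}{103} + \frac{262}{K}$ ($w{\left(K \right)} = \left(-162\right) \left(- \frac{1}{103}\right) + \frac{262}{K} = \frac{162}{103} + \frac{262}{K}$)
$\sqrt{p + w{\left(-478 \right)}} = \sqrt{-10080 + \left(\frac{162}{103} + \frac{262}{-478}\right)} = \sqrt{-10080 + \left(\frac{162}{103} + 262 \left(- \frac{1}{478}\right)\right)} = \sqrt{-10080 + \left(\frac{162}{103} - \frac{131}{239}\right)} = \sqrt{-10080 + \frac{25225}{24617}} = \sqrt{- \frac{248114135}{24617}} = \frac{i \sqrt{6107825661295}}{24617}$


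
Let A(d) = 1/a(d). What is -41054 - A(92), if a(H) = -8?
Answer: -328431/8 ≈ -41054.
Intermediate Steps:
A(d) = -⅛ (A(d) = 1/(-8) = -⅛)
-41054 - A(92) = -41054 - 1*(-⅛) = -41054 + ⅛ = -328431/8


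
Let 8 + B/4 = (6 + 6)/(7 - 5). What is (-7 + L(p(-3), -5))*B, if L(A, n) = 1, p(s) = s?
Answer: 48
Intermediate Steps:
B = -8 (B = -32 + 4*((6 + 6)/(7 - 5)) = -32 + 4*(12/2) = -32 + 4*(12*(1/2)) = -32 + 4*6 = -32 + 24 = -8)
(-7 + L(p(-3), -5))*B = (-7 + 1)*(-8) = -6*(-8) = 48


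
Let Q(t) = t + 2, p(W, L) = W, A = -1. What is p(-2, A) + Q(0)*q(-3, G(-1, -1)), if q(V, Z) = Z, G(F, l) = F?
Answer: -4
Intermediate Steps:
Q(t) = 2 + t
p(-2, A) + Q(0)*q(-3, G(-1, -1)) = -2 + (2 + 0)*(-1) = -2 + 2*(-1) = -2 - 2 = -4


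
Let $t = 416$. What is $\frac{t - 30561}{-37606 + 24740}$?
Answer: $\frac{30145}{12866} \approx 2.343$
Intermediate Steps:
$\frac{t - 30561}{-37606 + 24740} = \frac{416 - 30561}{-37606 + 24740} = - \frac{30145}{-12866} = \left(-30145\right) \left(- \frac{1}{12866}\right) = \frac{30145}{12866}$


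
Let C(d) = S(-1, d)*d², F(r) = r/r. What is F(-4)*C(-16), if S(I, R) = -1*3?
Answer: -768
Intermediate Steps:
S(I, R) = -3
F(r) = 1
C(d) = -3*d²
F(-4)*C(-16) = 1*(-3*(-16)²) = 1*(-3*256) = 1*(-768) = -768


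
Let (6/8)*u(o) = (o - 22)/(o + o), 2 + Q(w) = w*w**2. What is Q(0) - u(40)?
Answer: -23/10 ≈ -2.3000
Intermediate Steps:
Q(w) = -2 + w**3 (Q(w) = -2 + w*w**2 = -2 + w**3)
u(o) = 2*(-22 + o)/(3*o) (u(o) = 4*((o - 22)/(o + o))/3 = 4*((-22 + o)/((2*o)))/3 = 4*((-22 + o)*(1/(2*o)))/3 = 4*((-22 + o)/(2*o))/3 = 2*(-22 + o)/(3*o))
Q(0) - u(40) = (-2 + 0**3) - 2*(-22 + 40)/(3*40) = (-2 + 0) - 2*18/(3*40) = -2 - 1*3/10 = -2 - 3/10 = -23/10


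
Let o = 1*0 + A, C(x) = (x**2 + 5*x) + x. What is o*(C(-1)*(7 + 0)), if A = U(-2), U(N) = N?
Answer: 70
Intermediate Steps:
A = -2
C(x) = x**2 + 6*x
o = -2 (o = 1*0 - 2 = 0 - 2 = -2)
o*(C(-1)*(7 + 0)) = -2*(-(6 - 1))*(7 + 0) = -2*(-1*5)*7 = -(-10)*7 = -2*(-35) = 70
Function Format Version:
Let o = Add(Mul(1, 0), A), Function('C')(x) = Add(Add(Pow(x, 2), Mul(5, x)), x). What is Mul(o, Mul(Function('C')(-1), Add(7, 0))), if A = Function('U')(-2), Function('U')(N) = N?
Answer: 70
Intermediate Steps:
A = -2
Function('C')(x) = Add(Pow(x, 2), Mul(6, x))
o = -2 (o = Add(Mul(1, 0), -2) = Add(0, -2) = -2)
Mul(o, Mul(Function('C')(-1), Add(7, 0))) = Mul(-2, Mul(Mul(-1, Add(6, -1)), Add(7, 0))) = Mul(-2, Mul(Mul(-1, 5), 7)) = Mul(-2, Mul(-5, 7)) = Mul(-2, -35) = 70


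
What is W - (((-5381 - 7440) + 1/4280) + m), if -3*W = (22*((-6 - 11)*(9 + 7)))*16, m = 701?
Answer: 565405117/12840 ≈ 44035.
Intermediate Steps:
W = 95744/3 (W = -22*((-6 - 11)*(9 + 7))*16/3 = -22*(-17*16)*16/3 = -22*(-272)*16/3 = -(-5984)*16/3 = -1/3*(-95744) = 95744/3 ≈ 31915.)
W - (((-5381 - 7440) + 1/4280) + m) = 95744/3 - (((-5381 - 7440) + 1/4280) + 701) = 95744/3 - ((-12821 + 1/4280) + 701) = 95744/3 - (-54873879/4280 + 701) = 95744/3 - 1*(-51873599/4280) = 95744/3 + 51873599/4280 = 565405117/12840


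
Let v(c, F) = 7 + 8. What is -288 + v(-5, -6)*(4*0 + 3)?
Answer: -243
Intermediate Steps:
v(c, F) = 15
-288 + v(-5, -6)*(4*0 + 3) = -288 + 15*(4*0 + 3) = -288 + 15*(0 + 3) = -288 + 15*3 = -288 + 45 = -243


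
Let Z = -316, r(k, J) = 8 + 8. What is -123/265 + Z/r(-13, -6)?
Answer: -21427/1060 ≈ -20.214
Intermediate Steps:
r(k, J) = 16
-123/265 + Z/r(-13, -6) = -123/265 - 316/16 = -123*1/265 - 316*1/16 = -123/265 - 79/4 = -21427/1060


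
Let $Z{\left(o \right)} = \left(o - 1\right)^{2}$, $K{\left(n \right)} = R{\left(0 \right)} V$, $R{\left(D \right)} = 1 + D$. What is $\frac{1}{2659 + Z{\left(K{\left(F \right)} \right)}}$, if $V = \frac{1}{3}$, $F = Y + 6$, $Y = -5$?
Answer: $\frac{9}{23935} \approx 0.00037602$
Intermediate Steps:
$F = 1$ ($F = -5 + 6 = 1$)
$V = \frac{1}{3} \approx 0.33333$
$K{\left(n \right)} = \frac{1}{3}$ ($K{\left(n \right)} = \left(1 + 0\right) \frac{1}{3} = 1 \cdot \frac{1}{3} = \frac{1}{3}$)
$Z{\left(o \right)} = \left(-1 + o\right)^{2}$
$\frac{1}{2659 + Z{\left(K{\left(F \right)} \right)}} = \frac{1}{2659 + \left(-1 + \frac{1}{3}\right)^{2}} = \frac{1}{2659 + \left(- \frac{2}{3}\right)^{2}} = \frac{1}{2659 + \frac{4}{9}} = \frac{1}{\frac{23935}{9}} = \frac{9}{23935}$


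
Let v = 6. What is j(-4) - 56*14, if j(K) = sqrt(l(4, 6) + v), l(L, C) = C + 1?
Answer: -784 + sqrt(13) ≈ -780.39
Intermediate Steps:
l(L, C) = 1 + C
j(K) = sqrt(13) (j(K) = sqrt((1 + 6) + 6) = sqrt(7 + 6) = sqrt(13))
j(-4) - 56*14 = sqrt(13) - 56*14 = sqrt(13) - 784 = -784 + sqrt(13)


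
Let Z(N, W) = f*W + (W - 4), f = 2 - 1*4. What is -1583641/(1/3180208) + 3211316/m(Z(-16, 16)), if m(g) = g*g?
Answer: -503630776929971/100 ≈ -5.0363e+12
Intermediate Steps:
f = -2 (f = 2 - 4 = -2)
Z(N, W) = -4 - W (Z(N, W) = -2*W + (W - 4) = -2*W + (-4 + W) = -4 - W)
m(g) = g²
-1583641/(1/3180208) + 3211316/m(Z(-16, 16)) = -1583641/(1/3180208) + 3211316/((-4 - 1*16)²) = -1583641/1/3180208 + 3211316/((-4 - 16)²) = -1583641*3180208 + 3211316/((-20)²) = -5036307777328 + 3211316/400 = -5036307777328 + 3211316*(1/400) = -5036307777328 + 802829/100 = -503630776929971/100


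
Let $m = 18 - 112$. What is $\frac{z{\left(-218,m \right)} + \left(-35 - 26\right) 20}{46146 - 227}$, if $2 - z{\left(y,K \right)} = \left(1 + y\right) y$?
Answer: $- \frac{48524}{45919} \approx -1.0567$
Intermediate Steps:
$m = -94$ ($m = 18 - 112 = -94$)
$z{\left(y,K \right)} = 2 - y \left(1 + y\right)$ ($z{\left(y,K \right)} = 2 - \left(1 + y\right) y = 2 - y \left(1 + y\right)$)
$\frac{z{\left(-218,m \right)} + \left(-35 - 26\right) 20}{46146 - 227} = \frac{\left(2 - -218 - \left(-218\right)^{2}\right) + \left(-35 - 26\right) 20}{46146 - 227} = \frac{\left(2 + 218 - 47524\right) - 1220}{45919} = \left(\left(2 + 218 - 47524\right) - 1220\right) \frac{1}{45919} = \left(-47304 - 1220\right) \frac{1}{45919} = \left(-48524\right) \frac{1}{45919} = - \frac{48524}{45919}$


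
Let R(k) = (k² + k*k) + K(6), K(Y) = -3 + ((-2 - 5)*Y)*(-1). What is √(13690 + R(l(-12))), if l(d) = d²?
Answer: √55201 ≈ 234.95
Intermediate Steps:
K(Y) = -3 + 7*Y (K(Y) = -3 - 7*Y*(-1) = -3 + 7*Y)
R(k) = 39 + 2*k² (R(k) = (k² + k*k) + (-3 + 7*6) = (k² + k²) + (-3 + 42) = 2*k² + 39 = 39 + 2*k²)
√(13690 + R(l(-12))) = √(13690 + (39 + 2*((-12)²)²)) = √(13690 + (39 + 2*144²)) = √(13690 + (39 + 2*20736)) = √(13690 + (39 + 41472)) = √(13690 + 41511) = √55201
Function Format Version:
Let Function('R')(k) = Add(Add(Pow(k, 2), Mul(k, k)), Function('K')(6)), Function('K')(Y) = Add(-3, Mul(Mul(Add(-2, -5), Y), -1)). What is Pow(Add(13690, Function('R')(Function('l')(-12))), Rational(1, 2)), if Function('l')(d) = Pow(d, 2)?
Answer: Pow(55201, Rational(1, 2)) ≈ 234.95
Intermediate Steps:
Function('K')(Y) = Add(-3, Mul(7, Y)) (Function('K')(Y) = Add(-3, Mul(Mul(-7, Y), -1)) = Add(-3, Mul(7, Y)))
Function('R')(k) = Add(39, Mul(2, Pow(k, 2))) (Function('R')(k) = Add(Add(Pow(k, 2), Mul(k, k)), Add(-3, Mul(7, 6))) = Add(Add(Pow(k, 2), Pow(k, 2)), Add(-3, 42)) = Add(Mul(2, Pow(k, 2)), 39) = Add(39, Mul(2, Pow(k, 2))))
Pow(Add(13690, Function('R')(Function('l')(-12))), Rational(1, 2)) = Pow(Add(13690, Add(39, Mul(2, Pow(Pow(-12, 2), 2)))), Rational(1, 2)) = Pow(Add(13690, Add(39, Mul(2, Pow(144, 2)))), Rational(1, 2)) = Pow(Add(13690, Add(39, Mul(2, 20736))), Rational(1, 2)) = Pow(Add(13690, Add(39, 41472)), Rational(1, 2)) = Pow(Add(13690, 41511), Rational(1, 2)) = Pow(55201, Rational(1, 2))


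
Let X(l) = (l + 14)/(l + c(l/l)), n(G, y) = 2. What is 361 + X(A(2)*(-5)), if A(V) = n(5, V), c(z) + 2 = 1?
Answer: 3967/11 ≈ 360.64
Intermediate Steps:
c(z) = -1 (c(z) = -2 + 1 = -1)
A(V) = 2
X(l) = (14 + l)/(-1 + l) (X(l) = (l + 14)/(l - 1) = (14 + l)/(-1 + l))
361 + X(A(2)*(-5)) = 361 + (14 + 2*(-5))/(-1 + 2*(-5)) = 361 + (14 - 10)/(-1 - 10) = 361 + 4/(-11) = 361 - 1/11*4 = 361 - 4/11 = 3967/11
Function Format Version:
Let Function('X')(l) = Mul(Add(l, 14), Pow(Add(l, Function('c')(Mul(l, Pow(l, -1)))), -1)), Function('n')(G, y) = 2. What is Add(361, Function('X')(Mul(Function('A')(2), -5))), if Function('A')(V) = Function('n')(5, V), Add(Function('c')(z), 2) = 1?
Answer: Rational(3967, 11) ≈ 360.64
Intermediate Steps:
Function('c')(z) = -1 (Function('c')(z) = Add(-2, 1) = -1)
Function('A')(V) = 2
Function('X')(l) = Mul(Pow(Add(-1, l), -1), Add(14, l)) (Function('X')(l) = Mul(Add(l, 14), Pow(Add(l, -1), -1)) = Mul(Add(14, l), Pow(Add(-1, l), -1)) = Mul(Pow(Add(-1, l), -1), Add(14, l)))
Add(361, Function('X')(Mul(Function('A')(2), -5))) = Add(361, Mul(Pow(Add(-1, Mul(2, -5)), -1), Add(14, Mul(2, -5)))) = Add(361, Mul(Pow(Add(-1, -10), -1), Add(14, -10))) = Add(361, Mul(Pow(-11, -1), 4)) = Add(361, Mul(Rational(-1, 11), 4)) = Add(361, Rational(-4, 11)) = Rational(3967, 11)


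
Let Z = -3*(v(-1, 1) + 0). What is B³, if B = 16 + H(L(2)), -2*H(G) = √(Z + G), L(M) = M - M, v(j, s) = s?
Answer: (32 - I*√3)³/8 ≈ 4060.0 - 664.46*I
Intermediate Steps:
L(M) = 0
Z = -3 (Z = -3*(1 + 0) = -3*1 = -3)
H(G) = -√(-3 + G)/2
B = 16 - I*√3/2 (B = 16 - √(-3 + 0)/2 = 16 - I*√3/2 ≈ 16.0 - 0.86602*I)
B³ = (16 - I*√3/2)³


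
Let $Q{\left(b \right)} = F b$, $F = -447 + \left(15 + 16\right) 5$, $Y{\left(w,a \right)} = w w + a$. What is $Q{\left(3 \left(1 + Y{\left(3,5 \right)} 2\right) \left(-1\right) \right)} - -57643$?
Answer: $83047$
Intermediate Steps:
$Y{\left(w,a \right)} = a + w^{2}$ ($Y{\left(w,a \right)} = w^{2} + a = a + w^{2}$)
$F = -292$ ($F = -447 + 31 \cdot 5 = -447 + 155 = -292$)
$Q{\left(b \right)} = - 292 b$
$Q{\left(3 \left(1 + Y{\left(3,5 \right)} 2\right) \left(-1\right) \right)} - -57643 = - 292 \cdot 3 \left(1 + \left(5 + 3^{2}\right) 2\right) \left(-1\right) - -57643 = - 292 \cdot 3 \left(1 + \left(5 + 9\right) 2\right) \left(-1\right) + 57643 = - 292 \cdot 3 \left(1 + 14 \cdot 2\right) \left(-1\right) + 57643 = - 292 \cdot 3 \left(1 + 28\right) \left(-1\right) + 57643 = - 292 \cdot 3 \cdot 29 \left(-1\right) + 57643 = - 292 \cdot 87 \left(-1\right) + 57643 = \left(-292\right) \left(-87\right) + 57643 = 25404 + 57643 = 83047$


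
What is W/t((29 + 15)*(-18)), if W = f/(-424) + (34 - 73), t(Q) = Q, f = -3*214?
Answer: 883/18656 ≈ 0.047331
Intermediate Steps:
f = -642
W = -7947/212 (W = -642/(-424) + (34 - 73) = -642*(-1/424) - 39 = 321/212 - 39 = -7947/212 ≈ -37.486)
W/t((29 + 15)*(-18)) = -7947*(-1/(18*(29 + 15)))/212 = -7947/(212*(44*(-18))) = -7947/212/(-792) = -7947/212*(-1/792) = 883/18656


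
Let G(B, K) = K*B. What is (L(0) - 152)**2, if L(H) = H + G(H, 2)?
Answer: 23104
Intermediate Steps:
G(B, K) = B*K
L(H) = 3*H (L(H) = H + H*2 = H + 2*H = 3*H)
(L(0) - 152)**2 = (3*0 - 152)**2 = (0 - 152)**2 = (-152)**2 = 23104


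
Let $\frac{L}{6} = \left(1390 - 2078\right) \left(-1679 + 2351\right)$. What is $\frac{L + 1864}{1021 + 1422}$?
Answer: $- \frac{2772152}{2443} \approx -1134.7$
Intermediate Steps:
$L = -2774016$ ($L = 6 \left(1390 - 2078\right) \left(-1679 + 2351\right) = 6 \left(\left(-688\right) 672\right) = 6 \left(-462336\right) = -2774016$)
$\frac{L + 1864}{1021 + 1422} = \frac{-2774016 + 1864}{1021 + 1422} = - \frac{2772152}{2443}$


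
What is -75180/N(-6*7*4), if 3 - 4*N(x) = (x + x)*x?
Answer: 20048/3763 ≈ 5.3277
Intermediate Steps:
N(x) = 3/4 - x**2/2 (N(x) = 3/4 - (x + x)*x/4 = 3/4 - 2*x*x/4 = 3/4 - x**2/2)
-75180/N(-6*7*4) = -75180/(3/4 - (-6*7*4)**2/2) = -75180/(3/4 - (-42*4)**2/2) = -75180/(3/4 - 1/2*(-168)**2) = -75180/(3/4 - 1/2*28224) = -75180/(3/4 - 14112) = -75180/(-56445/4) = -75180*(-4/56445) = 20048/3763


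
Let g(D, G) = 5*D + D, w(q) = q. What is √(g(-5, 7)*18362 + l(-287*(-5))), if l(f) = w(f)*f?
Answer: √1508365 ≈ 1228.2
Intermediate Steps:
g(D, G) = 6*D
l(f) = f² (l(f) = f*f = f²)
√(g(-5, 7)*18362 + l(-287*(-5))) = √((6*(-5))*18362 + (-287*(-5))²) = √(-30*18362 + 1435²) = √(-550860 + 2059225) = √1508365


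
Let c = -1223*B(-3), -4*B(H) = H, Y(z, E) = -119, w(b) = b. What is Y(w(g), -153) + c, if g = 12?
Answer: -4145/4 ≈ -1036.3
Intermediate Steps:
B(H) = -H/4
c = -3669/4 (c = -(-1223)*(-3)/4 = -1223*¾ = -3669/4 ≈ -917.25)
Y(w(g), -153) + c = -119 - 3669/4 = -4145/4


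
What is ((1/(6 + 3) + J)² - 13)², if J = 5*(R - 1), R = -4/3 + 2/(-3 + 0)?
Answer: 285711409/6561 ≈ 43547.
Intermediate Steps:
R = -2 (R = -4*⅓ + 2/(-3) = -4/3 + 2*(-⅓) = -4/3 - ⅔ = -2)
J = -15 (J = 5*(-2 - 1) = 5*(-3) = -15)
((1/(6 + 3) + J)² - 13)² = ((1/(6 + 3) - 15)² - 13)² = ((1/9 - 15)² - 13)² = ((⅑ - 15)² - 13)² = ((-134/9)² - 13)² = (17956/81 - 13)² = (16903/81)² = 285711409/6561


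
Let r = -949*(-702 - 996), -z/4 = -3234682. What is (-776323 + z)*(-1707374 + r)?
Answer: -1167250332660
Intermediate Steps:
z = 12938728 (z = -4*(-3234682) = 12938728)
r = 1611402 (r = -949*(-1698) = 1611402)
(-776323 + z)*(-1707374 + r) = (-776323 + 12938728)*(-1707374 + 1611402) = 12162405*(-95972) = -1167250332660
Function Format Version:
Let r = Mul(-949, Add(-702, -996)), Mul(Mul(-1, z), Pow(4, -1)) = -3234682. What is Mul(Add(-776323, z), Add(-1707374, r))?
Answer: -1167250332660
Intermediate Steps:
z = 12938728 (z = Mul(-4, -3234682) = 12938728)
r = 1611402 (r = Mul(-949, -1698) = 1611402)
Mul(Add(-776323, z), Add(-1707374, r)) = Mul(Add(-776323, 12938728), Add(-1707374, 1611402)) = Mul(12162405, -95972) = -1167250332660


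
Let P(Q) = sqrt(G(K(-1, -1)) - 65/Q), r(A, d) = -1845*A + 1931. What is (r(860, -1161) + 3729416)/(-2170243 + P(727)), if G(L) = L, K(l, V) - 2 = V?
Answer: -3383752536213667/3424137051667961 - 2144647*sqrt(481274)/3424137051667961 ≈ -0.98821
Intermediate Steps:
r(A, d) = 1931 - 1845*A
K(l, V) = 2 + V
P(Q) = sqrt(1 - 65/Q) (P(Q) = sqrt((2 - 1) - 65/Q) = sqrt(1 - 65/Q))
(r(860, -1161) + 3729416)/(-2170243 + P(727)) = ((1931 - 1845*860) + 3729416)/(-2170243 + sqrt((-65 + 727)/727)) = ((1931 - 1586700) + 3729416)/(-2170243 + sqrt((1/727)*662)) = (-1584769 + 3729416)/(-2170243 + sqrt(662/727)) = 2144647/(-2170243 + sqrt(481274)/727)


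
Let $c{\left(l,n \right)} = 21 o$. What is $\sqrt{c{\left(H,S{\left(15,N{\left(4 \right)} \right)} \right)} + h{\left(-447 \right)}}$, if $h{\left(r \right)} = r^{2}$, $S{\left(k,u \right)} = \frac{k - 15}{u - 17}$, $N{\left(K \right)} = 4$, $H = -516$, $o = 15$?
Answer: $6 \sqrt{5559} \approx 447.35$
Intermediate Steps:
$S{\left(k,u \right)} = \frac{-15 + k}{-17 + u}$
$c{\left(l,n \right)} = 315$ ($c{\left(l,n \right)} = 21 \cdot 15 = 315$)
$\sqrt{c{\left(H,S{\left(15,N{\left(4 \right)} \right)} \right)} + h{\left(-447 \right)}} = \sqrt{315 + \left(-447\right)^{2}} = \sqrt{315 + 199809} = \sqrt{200124} = 6 \sqrt{5559}$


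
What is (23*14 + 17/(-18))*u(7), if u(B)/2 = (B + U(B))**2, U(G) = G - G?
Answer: 283171/9 ≈ 31463.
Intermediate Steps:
U(G) = 0
u(B) = 2*B**2 (u(B) = 2*(B + 0)**2 = 2*B**2)
(23*14 + 17/(-18))*u(7) = (23*14 + 17/(-18))*(2*7**2) = (322 + 17*(-1/18))*(2*49) = (322 - 17/18)*98 = (5779/18)*98 = 283171/9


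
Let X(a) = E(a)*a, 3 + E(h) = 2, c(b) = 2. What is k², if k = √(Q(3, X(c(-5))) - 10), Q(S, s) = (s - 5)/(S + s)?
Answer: -17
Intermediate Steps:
E(h) = -1 (E(h) = -3 + 2 = -1)
X(a) = -a
Q(S, s) = (-5 + s)/(S + s)
k = I*√17 (k = √((-5 - 1*2)/(3 - 1*2) - 10) = √((-5 - 2)/(3 - 2) - 10) = √(-7/1 - 10) = √(1*(-7) - 10) = √(-7 - 10) = √(-17) = I*√17 ≈ 4.1231*I)
k² = (I*√17)² = -17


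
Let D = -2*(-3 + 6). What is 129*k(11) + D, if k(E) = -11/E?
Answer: -135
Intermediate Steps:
D = -6 (D = -2*3 = -6)
129*k(11) + D = 129*(-11/11) - 6 = 129*(-11*1/11) - 6 = 129*(-1) - 6 = -129 - 6 = -135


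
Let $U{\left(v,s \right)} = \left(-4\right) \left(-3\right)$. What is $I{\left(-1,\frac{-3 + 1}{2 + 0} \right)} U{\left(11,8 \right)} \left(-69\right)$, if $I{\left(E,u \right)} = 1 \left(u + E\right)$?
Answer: $1656$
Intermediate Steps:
$I{\left(E,u \right)} = E + u$ ($I{\left(E,u \right)} = 1 \left(E + u\right) = E + u$)
$U{\left(v,s \right)} = 12$
$I{\left(-1,\frac{-3 + 1}{2 + 0} \right)} U{\left(11,8 \right)} \left(-69\right) = \left(-1 + \frac{-3 + 1}{2 + 0}\right) 12 \left(-69\right) = \left(-1 - \frac{2}{2}\right) 12 \left(-69\right) = \left(-1 - 1\right) 12 \left(-69\right) = \left(-2\right) 12 \left(-69\right) = \left(-24\right) \left(-69\right) = 1656$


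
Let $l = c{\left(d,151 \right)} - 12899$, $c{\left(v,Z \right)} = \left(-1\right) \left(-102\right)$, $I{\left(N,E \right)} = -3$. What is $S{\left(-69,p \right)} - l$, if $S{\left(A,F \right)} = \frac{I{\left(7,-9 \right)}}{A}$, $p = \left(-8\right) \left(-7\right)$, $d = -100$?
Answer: $\frac{294332}{23} \approx 12797.0$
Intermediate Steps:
$c{\left(v,Z \right)} = 102$
$l = -12797$ ($l = 102 - 12899 = -12797$)
$p = 56$
$S{\left(A,F \right)} = - \frac{3}{A}$
$S{\left(-69,p \right)} - l = - \frac{3}{-69} - -12797 = \left(-3\right) \left(- \frac{1}{69}\right) + 12797 = \frac{1}{23} + 12797 = \frac{294332}{23}$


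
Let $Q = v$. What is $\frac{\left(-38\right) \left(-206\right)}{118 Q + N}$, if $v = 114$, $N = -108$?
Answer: $\frac{1957}{3336} \approx 0.58663$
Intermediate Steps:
$Q = 114$
$\frac{\left(-38\right) \left(-206\right)}{118 Q + N} = \frac{\left(-38\right) \left(-206\right)}{118 \cdot 114 - 108} = \frac{7828}{13452 - 108} = \frac{7828}{13344} = 7828 \cdot \frac{1}{13344} = \frac{1957}{3336}$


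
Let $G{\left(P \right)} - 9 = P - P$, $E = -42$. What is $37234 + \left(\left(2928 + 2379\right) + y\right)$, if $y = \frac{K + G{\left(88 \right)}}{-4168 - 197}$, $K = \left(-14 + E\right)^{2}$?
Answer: $\frac{37137664}{873} \approx 42540.0$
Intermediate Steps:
$G{\left(P \right)} = 9$ ($G{\left(P \right)} = 9 + \left(P - P\right) = 9 + 0 = 9$)
$K = 3136$ ($K = \left(-14 - 42\right)^{2} = \left(-56\right)^{2} = 3136$)
$y = - \frac{629}{873}$ ($y = \frac{3136 + 9}{-4168 - 197} = \frac{3145}{-4365} = 3145 \left(- \frac{1}{4365}\right) = - \frac{629}{873} \approx -0.7205$)
$37234 + \left(\left(2928 + 2379\right) + y\right) = 37234 + \left(\left(2928 + 2379\right) - \frac{629}{873}\right) = 37234 + \left(5307 - \frac{629}{873}\right) = 37234 + \frac{4632382}{873} = \frac{37137664}{873}$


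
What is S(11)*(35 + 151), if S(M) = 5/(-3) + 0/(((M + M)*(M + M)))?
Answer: -310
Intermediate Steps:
S(M) = -5/3 (S(M) = 5*(-⅓) + 0/(((2*M)*(2*M))) = -5/3 + 0/((4*M²)) = -5/3 + 0*(1/(4*M²)) = -5/3 + 0 = -5/3)
S(11)*(35 + 151) = -5*(35 + 151)/3 = -5/3*186 = -310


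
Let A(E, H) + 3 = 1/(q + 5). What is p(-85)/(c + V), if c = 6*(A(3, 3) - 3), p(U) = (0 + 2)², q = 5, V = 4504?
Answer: 20/22343 ≈ 0.00089514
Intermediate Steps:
p(U) = 4 (p(U) = 2² = 4)
A(E, H) = -29/10 (A(E, H) = -3 + 1/(5 + 5) = -3 + 1/10 = -3 + ⅒ = -29/10)
c = -177/5 (c = 6*(-29/10 - 3) = 6*(-59/10) = -177/5 ≈ -35.400)
p(-85)/(c + V) = 4/(-177/5 + 4504) = 4/(22343/5) = 4*(5/22343) = 20/22343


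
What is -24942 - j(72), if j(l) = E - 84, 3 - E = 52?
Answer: -24809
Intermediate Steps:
E = -49 (E = 3 - 1*52 = 3 - 52 = -49)
j(l) = -133 (j(l) = -49 - 84 = -133)
-24942 - j(72) = -24942 - 1*(-133) = -24942 + 133 = -24809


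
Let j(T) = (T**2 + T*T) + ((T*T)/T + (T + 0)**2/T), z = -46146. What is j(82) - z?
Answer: 59758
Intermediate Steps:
j(T) = 2*T + 2*T**2 (j(T) = (T**2 + T**2) + (T**2/T + T**2/T) = 2*T**2 + (T + T) = 2*T**2 + 2*T = 2*T + 2*T**2)
j(82) - z = 2*82*(1 + 82) - 1*(-46146) = 2*82*83 + 46146 = 13612 + 46146 = 59758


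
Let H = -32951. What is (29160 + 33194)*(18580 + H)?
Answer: -896089334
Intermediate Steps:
(29160 + 33194)*(18580 + H) = (29160 + 33194)*(18580 - 32951) = 62354*(-14371) = -896089334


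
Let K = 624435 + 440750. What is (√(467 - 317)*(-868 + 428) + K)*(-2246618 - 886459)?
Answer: -3337306624245 + 6892769400*√6 ≈ -3.3204e+12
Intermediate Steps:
K = 1065185
(√(467 - 317)*(-868 + 428) + K)*(-2246618 - 886459) = (√(467 - 317)*(-868 + 428) + 1065185)*(-2246618 - 886459) = (√150*(-440) + 1065185)*(-3133077) = ((5*√6)*(-440) + 1065185)*(-3133077) = (-2200*√6 + 1065185)*(-3133077) = (1065185 - 2200*√6)*(-3133077) = -3337306624245 + 6892769400*√6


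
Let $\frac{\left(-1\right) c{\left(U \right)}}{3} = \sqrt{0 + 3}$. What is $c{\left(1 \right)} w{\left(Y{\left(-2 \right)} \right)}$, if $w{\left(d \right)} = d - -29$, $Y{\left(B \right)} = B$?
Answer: $- 81 \sqrt{3} \approx -140.3$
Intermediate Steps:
$c{\left(U \right)} = - 3 \sqrt{3}$ ($c{\left(U \right)} = - 3 \sqrt{0 + 3} = - 3 \sqrt{3}$)
$w{\left(d \right)} = 29 + d$ ($w{\left(d \right)} = d + 29 = 29 + d$)
$c{\left(1 \right)} w{\left(Y{\left(-2 \right)} \right)} = - 3 \sqrt{3} \left(29 - 2\right) = - 3 \sqrt{3} \cdot 27 = - 81 \sqrt{3}$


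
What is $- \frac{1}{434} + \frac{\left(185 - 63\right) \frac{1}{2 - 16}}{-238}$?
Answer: $\frac{886}{25823} \approx 0.034311$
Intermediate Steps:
$- \frac{1}{434} + \frac{\left(185 - 63\right) \frac{1}{2 - 16}}{-238} = \left(-1\right) \frac{1}{434} + \frac{122}{-14} \left(- \frac{1}{238}\right) = - \frac{1}{434} + 122 \left(- \frac{1}{14}\right) \left(- \frac{1}{238}\right) = - \frac{1}{434} - - \frac{61}{1666} = - \frac{1}{434} + \frac{61}{1666} = \frac{886}{25823}$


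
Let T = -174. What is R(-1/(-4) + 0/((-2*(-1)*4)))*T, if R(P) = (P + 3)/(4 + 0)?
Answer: -1131/8 ≈ -141.38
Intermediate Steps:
R(P) = 3/4 + P/4 (R(P) = (3 + P)/4 = 3/4 + P/4)
R(-1/(-4) + 0/((-2*(-1)*4)))*T = (3/4 + (-1/(-4) + 0/((-2*(-1)*4)))/4)*(-174) = (3/4 + (-1*(-1/4) + 0/((2*4)))/4)*(-174) = (3/4 + (1/4 + 0/8)/4)*(-174) = (3/4 + (1/4 + 0*(1/8))/4)*(-174) = (3/4 + (1/4 + 0)/4)*(-174) = (3/4 + (1/4)*(1/4))*(-174) = (3/4 + 1/16)*(-174) = (13/16)*(-174) = -1131/8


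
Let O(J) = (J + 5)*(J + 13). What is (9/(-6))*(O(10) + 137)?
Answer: -723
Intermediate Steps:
O(J) = (5 + J)*(13 + J)
(9/(-6))*(O(10) + 137) = (9/(-6))*((65 + 10² + 18*10) + 137) = (-⅙*9)*((65 + 100 + 180) + 137) = -3*(345 + 137)/2 = -3/2*482 = -723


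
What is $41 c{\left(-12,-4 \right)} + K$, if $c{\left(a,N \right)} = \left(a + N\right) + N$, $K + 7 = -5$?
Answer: $-832$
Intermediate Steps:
$K = -12$ ($K = -7 - 5 = -12$)
$c{\left(a,N \right)} = a + 2 N$ ($c{\left(a,N \right)} = \left(N + a\right) + N = a + 2 N$)
$41 c{\left(-12,-4 \right)} + K = 41 \left(-12 + 2 \left(-4\right)\right) - 12 = 41 \left(-12 - 8\right) - 12 = 41 \left(-20\right) - 12 = -820 - 12 = -832$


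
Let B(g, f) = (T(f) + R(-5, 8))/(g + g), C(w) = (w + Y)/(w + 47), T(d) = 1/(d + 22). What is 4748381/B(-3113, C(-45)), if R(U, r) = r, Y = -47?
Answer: -709522082544/191 ≈ -3.7148e+9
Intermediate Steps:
T(d) = 1/(22 + d)
C(w) = (-47 + w)/(47 + w) (C(w) = (w - 47)/(w + 47) = (-47 + w)/(47 + w))
B(g, f) = (8 + 1/(22 + f))/(2*g) (B(g, f) = (1/(22 + f) + 8)/(g + g) = (8 + 1/(22 + f))/((2*g)) = (8 + 1/(22 + f))*(1/(2*g)) = (8 + 1/(22 + f))/(2*g))
4748381/B(-3113, C(-45)) = 4748381/(((½)*(177 + 8*((-47 - 45)/(47 - 45)))/(-3113*(22 + (-47 - 45)/(47 - 45))))) = 4748381/(((½)*(-1/3113)*(177 + 8*(-92/2))/(22 - 92/2))) = 4748381/(((½)*(-1/3113)*(177 + 8*((½)*(-92)))/(22 + (½)*(-92)))) = 4748381/(((½)*(-1/3113)*(177 + 8*(-46))/(22 - 46))) = 4748381/(((½)*(-1/3113)*(177 - 368)/(-24))) = 4748381/(((½)*(-1/3113)*(-1/24)*(-191))) = 4748381/(-191/149424) = 4748381*(-149424/191) = -709522082544/191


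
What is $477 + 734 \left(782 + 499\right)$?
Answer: $940731$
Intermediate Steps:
$477 + 734 \left(782 + 499\right) = 477 + 734 \cdot 1281 = 477 + 940254 = 940731$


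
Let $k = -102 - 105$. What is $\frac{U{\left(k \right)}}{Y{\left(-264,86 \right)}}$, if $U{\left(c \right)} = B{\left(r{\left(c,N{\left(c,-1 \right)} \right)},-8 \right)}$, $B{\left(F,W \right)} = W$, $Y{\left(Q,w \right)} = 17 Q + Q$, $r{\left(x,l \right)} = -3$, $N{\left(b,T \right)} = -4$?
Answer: $\frac{1}{594} \approx 0.0016835$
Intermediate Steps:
$k = -207$ ($k = -102 - 105 = -207$)
$Y{\left(Q,w \right)} = 18 Q$
$U{\left(c \right)} = -8$
$\frac{U{\left(k \right)}}{Y{\left(-264,86 \right)}} = - \frac{8}{18 \left(-264\right)} = - \frac{8}{-4752} = \left(-8\right) \left(- \frac{1}{4752}\right) = \frac{1}{594}$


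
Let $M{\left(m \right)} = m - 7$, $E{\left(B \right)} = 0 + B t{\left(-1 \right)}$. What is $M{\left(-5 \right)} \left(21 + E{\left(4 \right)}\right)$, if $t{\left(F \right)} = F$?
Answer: $-204$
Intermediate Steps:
$E{\left(B \right)} = - B$ ($E{\left(B \right)} = 0 + B \left(-1\right) = 0 - B = - B$)
$M{\left(m \right)} = -7 + m$
$M{\left(-5 \right)} \left(21 + E{\left(4 \right)}\right) = \left(-7 - 5\right) \left(21 - 4\right) = - 12 \left(21 - 4\right) = \left(-12\right) 17 = -204$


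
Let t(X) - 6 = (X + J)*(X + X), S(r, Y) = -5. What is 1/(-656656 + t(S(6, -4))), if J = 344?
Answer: -1/660040 ≈ -1.5151e-6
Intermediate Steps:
t(X) = 6 + 2*X*(344 + X) (t(X) = 6 + (X + 344)*(X + X) = 6 + (344 + X)*(2*X) = 6 + 2*X*(344 + X))
1/(-656656 + t(S(6, -4))) = 1/(-656656 + (6 + 2*(-5)**2 + 688*(-5))) = 1/(-656656 + (6 + 2*25 - 3440)) = 1/(-656656 + (6 + 50 - 3440)) = 1/(-656656 - 3384) = 1/(-660040) = -1/660040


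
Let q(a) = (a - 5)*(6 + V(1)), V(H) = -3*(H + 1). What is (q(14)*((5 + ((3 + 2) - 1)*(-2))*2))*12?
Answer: 0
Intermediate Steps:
V(H) = -3 - 3*H (V(H) = -3*(1 + H) = -3 - 3*H)
q(a) = 0 (q(a) = (a - 5)*(6 + (-3 - 3*1)) = (-5 + a)*(6 + (-3 - 3)) = (-5 + a)*(6 - 6) = (-5 + a)*0 = 0)
(q(14)*((5 + ((3 + 2) - 1)*(-2))*2))*12 = (0*((5 + ((3 + 2) - 1)*(-2))*2))*12 = (0*((5 + (5 - 1)*(-2))*2))*12 = (0*((5 + 4*(-2))*2))*12 = (0*((5 - 8)*2))*12 = (0*(-3*2))*12 = (0*(-6))*12 = 0*12 = 0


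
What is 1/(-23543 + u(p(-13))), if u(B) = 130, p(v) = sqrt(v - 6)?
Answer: -1/23413 ≈ -4.2711e-5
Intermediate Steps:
p(v) = sqrt(-6 + v)
1/(-23543 + u(p(-13))) = 1/(-23543 + 130) = 1/(-23413) = -1/23413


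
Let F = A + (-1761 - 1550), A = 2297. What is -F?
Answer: 1014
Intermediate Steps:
F = -1014 (F = 2297 + (-1761 - 1550) = 2297 - 3311 = -1014)
-F = -1*(-1014) = 1014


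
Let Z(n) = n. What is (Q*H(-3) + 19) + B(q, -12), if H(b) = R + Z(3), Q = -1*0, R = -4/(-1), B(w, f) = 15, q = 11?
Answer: 34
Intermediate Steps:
R = 4 (R = -4*(-1) = 4)
Q = 0
H(b) = 7 (H(b) = 4 + 3 = 7)
(Q*H(-3) + 19) + B(q, -12) = (0*7 + 19) + 15 = (0 + 19) + 15 = 19 + 15 = 34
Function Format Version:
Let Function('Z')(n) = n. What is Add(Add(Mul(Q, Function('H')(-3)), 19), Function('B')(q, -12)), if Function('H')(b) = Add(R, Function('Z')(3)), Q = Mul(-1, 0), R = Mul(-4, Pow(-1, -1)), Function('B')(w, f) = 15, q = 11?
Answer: 34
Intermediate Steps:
R = 4 (R = Mul(-4, -1) = 4)
Q = 0
Function('H')(b) = 7 (Function('H')(b) = Add(4, 3) = 7)
Add(Add(Mul(Q, Function('H')(-3)), 19), Function('B')(q, -12)) = Add(Add(Mul(0, 7), 19), 15) = Add(Add(0, 19), 15) = Add(19, 15) = 34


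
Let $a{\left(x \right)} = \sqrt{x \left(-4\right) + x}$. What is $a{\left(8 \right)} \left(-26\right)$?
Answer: $- 52 i \sqrt{6} \approx - 127.37 i$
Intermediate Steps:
$a{\left(x \right)} = \sqrt{3} \sqrt{- x}$ ($a{\left(x \right)} = \sqrt{- 4 x + x} = \sqrt{- 3 x} = \sqrt{3} \sqrt{- x}$)
$a{\left(8 \right)} \left(-26\right) = \sqrt{3} \sqrt{\left(-1\right) 8} \left(-26\right) = \sqrt{3} \sqrt{-8} \left(-26\right) = \sqrt{3} \cdot 2 i \sqrt{2} \left(-26\right) = 2 i \sqrt{6} \left(-26\right) = - 52 i \sqrt{6}$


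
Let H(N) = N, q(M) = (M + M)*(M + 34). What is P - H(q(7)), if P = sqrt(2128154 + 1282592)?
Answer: -574 + sqrt(3410746) ≈ 1272.8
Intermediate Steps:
q(M) = 2*M*(34 + M) (q(M) = (2*M)*(34 + M) = 2*M*(34 + M))
P = sqrt(3410746) ≈ 1846.8
P - H(q(7)) = sqrt(3410746) - 2*7*(34 + 7) = sqrt(3410746) - 2*7*41 = sqrt(3410746) - 1*574 = sqrt(3410746) - 574 = -574 + sqrt(3410746)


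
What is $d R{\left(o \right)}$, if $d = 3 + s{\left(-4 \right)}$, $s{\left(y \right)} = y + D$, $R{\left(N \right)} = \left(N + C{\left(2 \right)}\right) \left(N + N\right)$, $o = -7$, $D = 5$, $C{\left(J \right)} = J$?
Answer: $280$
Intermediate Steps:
$R{\left(N \right)} = 2 N \left(2 + N\right)$ ($R{\left(N \right)} = \left(N + 2\right) \left(N + N\right) = \left(2 + N\right) 2 N = 2 N \left(2 + N\right)$)
$s{\left(y \right)} = 5 + y$ ($s{\left(y \right)} = y + 5 = 5 + y$)
$d = 4$ ($d = 3 + \left(5 - 4\right) = 3 + 1 = 4$)
$d R{\left(o \right)} = 4 \cdot 2 \left(-7\right) \left(2 - 7\right) = 4 \cdot 2 \left(-7\right) \left(-5\right) = 4 \cdot 70 = 280$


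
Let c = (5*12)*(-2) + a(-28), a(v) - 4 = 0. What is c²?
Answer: 13456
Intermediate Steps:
a(v) = 4 (a(v) = 4 + 0 = 4)
c = -116 (c = (5*12)*(-2) + 4 = 60*(-2) + 4 = -120 + 4 = -116)
c² = (-116)² = 13456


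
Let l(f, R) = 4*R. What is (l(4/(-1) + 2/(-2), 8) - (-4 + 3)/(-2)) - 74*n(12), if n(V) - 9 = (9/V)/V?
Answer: -5113/8 ≈ -639.13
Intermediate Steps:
n(V) = 9 + 9/V² (n(V) = 9 + (9/V)/V = 9 + 9/V²)
(l(4/(-1) + 2/(-2), 8) - (-4 + 3)/(-2)) - 74*n(12) = (4*8 - (-4 + 3)/(-2)) - 74*(9 + 9/12²) = (32 - (-1)*(-1)/2) - 74*(9 + 9*(1/144)) = (32 - 1*½) - 74*(9 + 1/16) = (32 - ½) - 74*145/16 = 63/2 - 5365/8 = -5113/8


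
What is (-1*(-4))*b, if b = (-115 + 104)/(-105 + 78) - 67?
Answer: -7192/27 ≈ -266.37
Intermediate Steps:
b = -1798/27 (b = -11/(-27) - 67 = -11*(-1/27) - 67 = 11/27 - 67 = -1798/27 ≈ -66.593)
(-1*(-4))*b = -1*(-4)*(-1798/27) = 4*(-1798/27) = -7192/27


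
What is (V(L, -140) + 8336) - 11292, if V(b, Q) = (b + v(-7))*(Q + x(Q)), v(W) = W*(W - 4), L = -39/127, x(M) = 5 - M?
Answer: -326712/127 ≈ -2572.5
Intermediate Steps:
L = -39/127 (L = -39*1/127 = -39/127 ≈ -0.30709)
v(W) = W*(-4 + W)
V(b, Q) = 385 + 5*b (V(b, Q) = (b - 7*(-4 - 7))*(Q + (5 - Q)) = (b - 7*(-11))*5 = (b + 77)*5 = (77 + b)*5 = 385 + 5*b)
(V(L, -140) + 8336) - 11292 = ((385 + 5*(-39/127)) + 8336) - 11292 = ((385 - 195/127) + 8336) - 11292 = (48700/127 + 8336) - 11292 = 1107372/127 - 11292 = -326712/127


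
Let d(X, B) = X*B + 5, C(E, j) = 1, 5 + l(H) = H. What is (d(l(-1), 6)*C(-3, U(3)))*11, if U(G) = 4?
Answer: -341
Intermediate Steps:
l(H) = -5 + H
d(X, B) = 5 + B*X (d(X, B) = B*X + 5 = 5 + B*X)
(d(l(-1), 6)*C(-3, U(3)))*11 = ((5 + 6*(-5 - 1))*1)*11 = ((5 + 6*(-6))*1)*11 = ((5 - 36)*1)*11 = -31*1*11 = -31*11 = -341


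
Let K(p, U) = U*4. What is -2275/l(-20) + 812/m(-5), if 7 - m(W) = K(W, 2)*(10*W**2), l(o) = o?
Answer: 903567/7972 ≈ 113.34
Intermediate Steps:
K(p, U) = 4*U
m(W) = 7 - 80*W**2 (m(W) = 7 - 4*2*10*W**2 = 7 - 8*10*W**2 = 7 - 80*W**2)
-2275/l(-20) + 812/m(-5) = -2275/(-20) + 812/(7 - 80*(-5)**2) = -2275*(-1/20) + 812/(7 - 80*25) = 455/4 + 812/(7 - 2000) = 455/4 + 812/(-1993) = 455/4 + 812*(-1/1993) = 455/4 - 812/1993 = 903567/7972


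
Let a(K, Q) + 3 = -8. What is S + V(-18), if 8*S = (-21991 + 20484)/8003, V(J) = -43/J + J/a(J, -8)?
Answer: 25364371/6338376 ≈ 4.0017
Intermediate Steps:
a(K, Q) = -11 (a(K, Q) = -3 - 8 = -11)
V(J) = -43/J - J/11 (V(J) = -43/J + J/(-11) = -43/J + J*(-1/11) = -43/J - J/11)
S = -1507/64024 (S = ((-21991 + 20484)/8003)/8 = (-1507*1/8003)/8 = (⅛)*(-1507/8003) = -1507/64024 ≈ -0.023538)
S + V(-18) = -1507/64024 + (-43/(-18) - 1/11*(-18)) = -1507/64024 + (-43*(-1/18) + 18/11) = -1507/64024 + (43/18 + 18/11) = -1507/64024 + 797/198 = 25364371/6338376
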